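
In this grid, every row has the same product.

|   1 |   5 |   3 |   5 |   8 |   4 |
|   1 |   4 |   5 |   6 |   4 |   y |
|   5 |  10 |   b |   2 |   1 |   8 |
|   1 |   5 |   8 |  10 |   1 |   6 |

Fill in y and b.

Rows 1 and 4 each multiply to 2400, so every row has product 2400.
Row 2: 1×4×5×6×4 = 480, so the missing entry is 2400 ÷ 480 = 5.
Row 3: 5×10×2×1×8 = 800, so the missing entry is 2400 ÷ 800 = 3.

y = 5, b = 3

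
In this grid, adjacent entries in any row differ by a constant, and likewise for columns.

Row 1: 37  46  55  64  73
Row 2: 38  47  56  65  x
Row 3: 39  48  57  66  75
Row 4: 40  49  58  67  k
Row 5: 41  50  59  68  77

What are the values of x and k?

x = 74, k = 76

Along each row the entries change by 9 per step; down each column they change by 1.
Row 2: from 38 at column 1, stepping by 9 to column 5 gives 74.
Row 4: from 40 at column 1, stepping by 9 to column 5 gives 76.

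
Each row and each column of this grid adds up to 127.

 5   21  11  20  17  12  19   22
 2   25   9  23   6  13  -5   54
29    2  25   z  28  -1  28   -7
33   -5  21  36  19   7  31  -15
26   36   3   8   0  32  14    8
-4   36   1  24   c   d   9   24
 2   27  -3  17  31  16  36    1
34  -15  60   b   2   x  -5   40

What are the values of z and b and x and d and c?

z = 23, b = -24, x = 35, d = 13, c = 24

The known cells in column 5 total 103, leaving 127 − 103 = 24 for the blank.
The known cells in row 6 total 114, leaving 127 − 114 = 13 for the blank.
The known cells in row 3 total 104, leaving 127 − 104 = 23 for the blank.
The known cells in column 4 total 151, leaving 127 − 151 = -24 for the blank.
The known cells in row 8 total 92, leaving 127 − 92 = 35 for the blank.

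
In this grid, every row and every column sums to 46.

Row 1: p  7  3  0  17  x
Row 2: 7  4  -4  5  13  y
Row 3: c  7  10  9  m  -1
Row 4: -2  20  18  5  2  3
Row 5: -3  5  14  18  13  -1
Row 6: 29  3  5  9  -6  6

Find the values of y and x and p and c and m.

y = 21, x = 18, p = 1, c = 14, m = 7

The known cells in column 5 total 39, leaving 46 − 39 = 7 for the blank.
The known cells in row 2 total 25, leaving 46 − 25 = 21 for the blank.
The known cells in row 3 total 32, leaving 46 − 32 = 14 for the blank.
The known cells in column 1 total 45, leaving 46 − 45 = 1 for the blank.
The known cells in row 1 total 28, leaving 46 − 28 = 18 for the blank.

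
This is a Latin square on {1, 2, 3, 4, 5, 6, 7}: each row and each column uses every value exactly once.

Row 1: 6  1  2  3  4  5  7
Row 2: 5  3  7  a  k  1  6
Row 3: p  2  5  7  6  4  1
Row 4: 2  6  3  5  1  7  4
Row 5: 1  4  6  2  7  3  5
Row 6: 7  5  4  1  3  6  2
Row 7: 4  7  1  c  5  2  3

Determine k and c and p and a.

Cell (3,1): row 3 already has {1, 2, 4, 5, 6, 7} → 3.
At (row 7, col 4): row 7 already has {1, 2, 3, 4, 5, 7}, so the value is 6.
For row 2, column 4: column 4 already has {1, 2, 3, 5, 6, 7}; that leaves 4.
At (row 2, col 5): row 2 already has {1, 3, 4, 5, 6, 7}, so the value is 2.

k = 2, c = 6, p = 3, a = 4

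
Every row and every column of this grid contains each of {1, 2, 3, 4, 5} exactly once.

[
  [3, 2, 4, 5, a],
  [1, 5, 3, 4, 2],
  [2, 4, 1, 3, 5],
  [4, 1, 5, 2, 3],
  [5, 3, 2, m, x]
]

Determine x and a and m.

x = 4, a = 1, m = 1

At (row 1, col 5): row 1 already has {2, 3, 4, 5}, so the value is 1.
Cell (5,5): column 5 already has {1, 2, 3, 5} → 4.
For row 5, column 4: row 5 already has {2, 3, 4, 5}; that leaves 1.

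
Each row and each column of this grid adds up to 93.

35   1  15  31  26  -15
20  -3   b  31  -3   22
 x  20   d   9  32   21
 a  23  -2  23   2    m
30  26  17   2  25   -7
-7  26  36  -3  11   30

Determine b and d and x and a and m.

Row 2 has 20 − 3 + 31 − 3 + 22 = 67; the blank must be 93 − 67 = 26.
Column 3 has 15 + 26 − 2 + 17 + 36 = 92; the blank must be 93 − 92 = 1.
Row 3 has 20 + 1 + 9 + 32 + 21 = 83; the blank must be 93 − 83 = 10.
Column 1 has 35 + 20 + 10 + 30 − 7 = 88; the blank must be 93 − 88 = 5.
Row 4 has 5 + 23 − 2 + 23 + 2 = 51; the blank must be 93 − 51 = 42.

b = 26, d = 1, x = 10, a = 5, m = 42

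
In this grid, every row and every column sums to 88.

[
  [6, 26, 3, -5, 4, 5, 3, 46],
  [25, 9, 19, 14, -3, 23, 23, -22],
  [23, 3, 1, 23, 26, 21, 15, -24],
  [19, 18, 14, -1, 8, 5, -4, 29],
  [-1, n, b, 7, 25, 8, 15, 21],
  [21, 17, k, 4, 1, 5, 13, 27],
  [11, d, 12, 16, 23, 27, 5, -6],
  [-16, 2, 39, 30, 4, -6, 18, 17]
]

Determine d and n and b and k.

d = 0, n = 13, b = 0, k = 0

Row 7 has 11 + 12 + 16 + 23 + 27 + 5 − 6 = 88; the blank must be 88 − 88 = 0.
Column 2 has 26 + 9 + 3 + 18 + 17 + 0 + 2 = 75; the blank must be 88 − 75 = 13.
Row 5 has -1 + 13 + 7 + 25 + 8 + 15 + 21 = 88; the blank must be 88 − 88 = 0.
Row 6 has 21 + 17 + 4 + 1 + 5 + 13 + 27 = 88; the blank must be 88 − 88 = 0.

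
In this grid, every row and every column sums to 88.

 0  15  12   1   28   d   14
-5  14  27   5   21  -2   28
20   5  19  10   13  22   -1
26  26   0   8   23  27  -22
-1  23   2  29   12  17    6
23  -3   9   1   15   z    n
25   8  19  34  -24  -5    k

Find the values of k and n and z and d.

k = 31, n = 32, z = 11, d = 18

Row 7: 25 + 8 + 19 + 34 − 24 − 5 = 57, so its missing entry is 88 − 57 = 31.
Column 7: 14 + 28 − 1 − 22 + 6 + 31 = 56, so its missing entry is 88 − 56 = 32.
Row 6: 23 − 3 + 9 + 1 + 15 + 32 = 77, so its missing entry is 88 − 77 = 11.
Row 1: 0 + 15 + 12 + 1 + 28 + 14 = 70, so its missing entry is 88 − 70 = 18.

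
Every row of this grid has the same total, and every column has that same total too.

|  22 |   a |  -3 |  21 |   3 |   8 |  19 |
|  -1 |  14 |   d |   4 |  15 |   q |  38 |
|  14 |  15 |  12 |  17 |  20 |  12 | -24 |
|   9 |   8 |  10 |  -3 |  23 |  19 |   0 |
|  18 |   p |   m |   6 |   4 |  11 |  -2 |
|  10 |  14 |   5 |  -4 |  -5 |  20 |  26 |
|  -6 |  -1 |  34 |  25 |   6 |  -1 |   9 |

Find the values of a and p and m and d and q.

a = -4, p = 20, m = 9, d = -1, q = -3

Rows 3 and 4 both sum to 66, so that's the common total.
Row 1: 22 − 3 + 21 + 3 + 8 + 19 = 70, so its missing entry is 66 − 70 = -4.
Column 6: 8 + 12 + 19 + 11 + 20 − 1 = 69, so its missing entry is 66 − 69 = -3.
Row 2: -1 + 14 + 4 + 15 − 3 + 38 = 67, so its missing entry is 66 − 67 = -1.
Column 3: -3 − 1 + 12 + 10 + 5 + 34 = 57, so its missing entry is 66 − 57 = 9.
Row 5: 18 + 9 + 6 + 4 + 11 − 2 = 46, so its missing entry is 66 − 46 = 20.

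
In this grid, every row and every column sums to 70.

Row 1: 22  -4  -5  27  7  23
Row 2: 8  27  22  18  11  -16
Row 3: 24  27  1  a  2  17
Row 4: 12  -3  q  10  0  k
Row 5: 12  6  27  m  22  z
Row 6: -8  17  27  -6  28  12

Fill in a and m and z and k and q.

Row 3 has 24 + 27 + 1 + 2 + 17 = 71; the blank must be 70 − 71 = -1.
Column 4 has 27 + 18 − 1 + 10 − 6 = 48; the blank must be 70 − 48 = 22.
Row 5 has 12 + 6 + 27 + 22 + 22 = 89; the blank must be 70 − 89 = -19.
Column 3 has -5 + 22 + 1 + 27 + 27 = 72; the blank must be 70 − 72 = -2.
Row 4 has 12 − 3 − 2 + 10 + 0 = 17; the blank must be 70 − 17 = 53.

a = -1, m = 22, z = -19, k = 53, q = -2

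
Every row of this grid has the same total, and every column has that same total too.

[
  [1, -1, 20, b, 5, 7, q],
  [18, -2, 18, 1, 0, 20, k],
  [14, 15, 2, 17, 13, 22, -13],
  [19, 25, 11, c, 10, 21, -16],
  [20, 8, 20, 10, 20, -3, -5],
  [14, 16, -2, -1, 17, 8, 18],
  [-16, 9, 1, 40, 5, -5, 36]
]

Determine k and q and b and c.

Rows 3 and 5 both sum to 70, so that's the common total.
Row 2 has 18 − 2 + 18 + 1 + 0 + 20 = 55; the blank must be 70 − 55 = 15.
Row 4 has 19 + 25 + 11 + 10 + 21 − 16 = 70; the blank must be 70 − 70 = 0.
Column 4 has 1 + 17 + 0 + 10 − 1 + 40 = 67; the blank must be 70 − 67 = 3.
Row 1 has 1 − 1 + 20 + 3 + 5 + 7 = 35; the blank must be 70 − 35 = 35.

k = 15, q = 35, b = 3, c = 0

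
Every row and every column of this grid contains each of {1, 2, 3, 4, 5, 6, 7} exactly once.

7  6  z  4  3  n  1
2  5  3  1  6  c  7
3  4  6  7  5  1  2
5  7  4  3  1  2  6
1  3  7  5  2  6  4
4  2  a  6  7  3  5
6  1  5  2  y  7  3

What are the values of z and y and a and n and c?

z = 2, y = 4, a = 1, n = 5, c = 4

Cell (2,6): row 2 already has {1, 2, 3, 5, 6, 7} → 4.
Cell (7,5): row 7 already has {1, 2, 3, 5, 6, 7} → 4.
Cell (1,6): column 6 already has {1, 2, 3, 4, 6, 7} → 5.
For row 1, column 3: row 1 already has {1, 3, 4, 5, 6, 7}; that leaves 2.
At (row 6, col 3): row 6 already has {2, 3, 4, 5, 6, 7}, so the value is 1.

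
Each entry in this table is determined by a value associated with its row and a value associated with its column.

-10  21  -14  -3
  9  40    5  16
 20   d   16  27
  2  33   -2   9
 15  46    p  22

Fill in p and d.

The difference between any two rows is the same in every column — this is an addition table with the headers hidden.
Row 5 minus row 1 is 15 − (-10) = 25, so its entry in column 3 is -14 + 25 = 11.
Row 3 minus row 1 is 20 − (-10) = 30, so its entry in column 2 is 21 + 30 = 51.

p = 11, d = 51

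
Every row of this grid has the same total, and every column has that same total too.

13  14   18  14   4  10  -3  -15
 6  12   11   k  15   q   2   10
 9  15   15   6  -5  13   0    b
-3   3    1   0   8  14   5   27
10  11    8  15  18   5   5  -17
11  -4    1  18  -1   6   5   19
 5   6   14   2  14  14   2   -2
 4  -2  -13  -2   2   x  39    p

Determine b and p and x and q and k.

Rows 1 and 4 both sum to 55, so that's the common total.
The known cells in row 3 total 53, leaving 55 − 53 = 2 for the blank.
The known cells in column 8 total 24, leaving 55 − 24 = 31 for the blank.
The known cells in row 8 total 59, leaving 55 − 59 = -4 for the blank.
The known cells in column 6 total 58, leaving 55 − 58 = -3 for the blank.
The known cells in row 2 total 53, leaving 55 − 53 = 2 for the blank.

b = 2, p = 31, x = -4, q = -3, k = 2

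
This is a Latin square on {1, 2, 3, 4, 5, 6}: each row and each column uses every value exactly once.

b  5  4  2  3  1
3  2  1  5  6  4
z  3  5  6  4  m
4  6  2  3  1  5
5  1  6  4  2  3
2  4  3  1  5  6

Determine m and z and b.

m = 2, z = 1, b = 6

At (row 3, col 6): column 6 already has {1, 3, 4, 5, 6}, so the value is 2.
At (row 3, col 1): row 3 already has {2, 3, 4, 5, 6}, so the value is 1.
At (row 1, col 1): row 1 already has {1, 2, 3, 4, 5}, so the value is 6.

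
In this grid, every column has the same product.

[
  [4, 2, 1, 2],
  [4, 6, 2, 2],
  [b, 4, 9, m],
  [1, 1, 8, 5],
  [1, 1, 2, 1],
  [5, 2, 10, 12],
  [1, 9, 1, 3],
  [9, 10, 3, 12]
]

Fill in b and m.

Columns 2 and 3 each multiply to 8640, so every column has product 8640.
Column 1: 4×4×1×1×5×1×9 = 720, so the missing entry is 8640 ÷ 720 = 12.
Column 4: 2×2×5×1×12×3×12 = 8640, so the missing entry is 8640 ÷ 8640 = 1.

b = 12, m = 1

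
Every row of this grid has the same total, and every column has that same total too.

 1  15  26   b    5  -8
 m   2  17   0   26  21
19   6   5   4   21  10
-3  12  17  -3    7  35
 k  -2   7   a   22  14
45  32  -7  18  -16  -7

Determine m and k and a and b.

Rows 3 and 4 both sum to 65, so that's the common total.
Row 2: 2 + 17 + 0 + 26 + 21 = 66, so its missing entry is 65 − 66 = -1.
Row 1: 1 + 15 + 26 + 5 − 8 = 39, so its missing entry is 65 − 39 = 26.
Column 1: 1 − 1 + 19 − 3 + 45 = 61, so its missing entry is 65 − 61 = 4.
Row 5: 4 − 2 + 7 + 22 + 14 = 45, so its missing entry is 65 − 45 = 20.

m = -1, k = 4, a = 20, b = 26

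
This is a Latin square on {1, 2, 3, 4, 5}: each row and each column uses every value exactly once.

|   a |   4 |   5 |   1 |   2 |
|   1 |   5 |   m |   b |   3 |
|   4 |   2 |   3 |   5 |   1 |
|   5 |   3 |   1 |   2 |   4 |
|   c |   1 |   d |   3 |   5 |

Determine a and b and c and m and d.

At (row 1, col 1): row 1 already has {1, 2, 4, 5}, so the value is 3.
For row 5, column 1: column 1 already has {1, 3, 4, 5}; that leaves 2.
For row 5, column 3: row 5 already has {1, 2, 3, 5}; that leaves 4.
At (row 2, col 3): column 3 already has {1, 3, 4, 5}, so the value is 2.
At (row 2, col 4): row 2 already has {1, 2, 3, 5}, so the value is 4.

a = 3, b = 4, c = 2, m = 2, d = 4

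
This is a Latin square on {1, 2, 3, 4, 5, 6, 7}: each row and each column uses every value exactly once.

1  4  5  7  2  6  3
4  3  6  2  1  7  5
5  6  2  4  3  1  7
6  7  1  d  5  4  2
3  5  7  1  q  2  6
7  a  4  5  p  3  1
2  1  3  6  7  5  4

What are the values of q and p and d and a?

q = 4, p = 6, d = 3, a = 2

For row 5, column 5: row 5 already has {1, 2, 3, 5, 6, 7}; that leaves 4.
At (row 6, col 5): column 5 already has {1, 2, 3, 4, 5, 7}, so the value is 6.
Cell (4,4): row 4 already has {1, 2, 4, 5, 6, 7} → 3.
Cell (6,2): row 6 already has {1, 3, 4, 5, 6, 7} → 2.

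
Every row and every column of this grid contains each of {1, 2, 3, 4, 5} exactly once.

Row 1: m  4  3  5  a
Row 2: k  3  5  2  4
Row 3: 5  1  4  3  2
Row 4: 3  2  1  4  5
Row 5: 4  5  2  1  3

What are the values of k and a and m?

k = 1, a = 1, m = 2

At (row 2, col 1): row 2 already has {2, 3, 4, 5}, so the value is 1.
Cell (1,5): column 5 already has {2, 3, 4, 5} → 1.
At (row 1, col 1): row 1 already has {1, 3, 4, 5}, so the value is 2.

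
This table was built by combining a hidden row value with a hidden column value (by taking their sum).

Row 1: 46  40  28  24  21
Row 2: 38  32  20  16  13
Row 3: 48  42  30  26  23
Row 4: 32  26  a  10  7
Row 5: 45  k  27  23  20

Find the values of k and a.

k = 39, a = 14

The difference between any two rows is the same in every column — this is an addition table with the headers hidden.
Row 5 minus row 1 is 45 − 46 = -1, so its entry in column 2 is 40 + (-1) = 39.
Row 4 minus row 1 is 32 − 46 = -14, so its entry in column 3 is 28 + (-14) = 14.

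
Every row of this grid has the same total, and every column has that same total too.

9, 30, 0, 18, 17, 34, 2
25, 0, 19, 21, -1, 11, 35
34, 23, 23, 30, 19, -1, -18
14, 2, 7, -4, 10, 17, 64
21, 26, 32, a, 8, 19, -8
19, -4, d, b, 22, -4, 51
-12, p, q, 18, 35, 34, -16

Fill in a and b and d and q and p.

a = 12, b = 15, d = 11, q = 18, p = 33

Rows 1 and 2 both sum to 110, so that's the common total.
Row 5 has 21 + 26 + 32 + 8 + 19 − 8 = 98; the blank must be 110 − 98 = 12.
Column 2 has 30 + 0 + 23 + 2 + 26 − 4 = 77; the blank must be 110 − 77 = 33.
Row 7 has -12 + 33 + 18 + 35 + 34 − 16 = 92; the blank must be 110 − 92 = 18.
Column 4 has 18 + 21 + 30 − 4 + 12 + 18 = 95; the blank must be 110 − 95 = 15.
Row 6 has 19 − 4 + 15 + 22 − 4 + 51 = 99; the blank must be 110 − 99 = 11.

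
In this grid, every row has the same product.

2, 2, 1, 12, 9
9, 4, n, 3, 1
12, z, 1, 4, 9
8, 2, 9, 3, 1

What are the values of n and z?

n = 4, z = 1

Rows 1 and 4 each multiply to 432, so every row has product 432.
Row 2: 9×4×3×1 = 108, so the missing entry is 432 ÷ 108 = 4.
Row 3: 12×1×4×9 = 432, so the missing entry is 432 ÷ 432 = 1.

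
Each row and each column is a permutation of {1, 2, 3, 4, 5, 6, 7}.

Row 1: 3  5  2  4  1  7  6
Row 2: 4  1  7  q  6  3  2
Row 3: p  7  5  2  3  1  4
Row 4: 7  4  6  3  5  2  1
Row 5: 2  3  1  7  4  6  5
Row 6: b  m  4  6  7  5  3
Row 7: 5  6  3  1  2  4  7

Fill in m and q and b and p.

m = 2, q = 5, b = 1, p = 6

Cell (3,1): row 3 already has {1, 2, 3, 4, 5, 7} → 6.
For row 2, column 4: row 2 already has {1, 2, 3, 4, 6, 7}; that leaves 5.
For row 6, column 1: column 1 already has {2, 3, 4, 5, 6, 7}; that leaves 1.
At (row 6, col 2): row 6 already has {1, 3, 4, 5, 6, 7}, so the value is 2.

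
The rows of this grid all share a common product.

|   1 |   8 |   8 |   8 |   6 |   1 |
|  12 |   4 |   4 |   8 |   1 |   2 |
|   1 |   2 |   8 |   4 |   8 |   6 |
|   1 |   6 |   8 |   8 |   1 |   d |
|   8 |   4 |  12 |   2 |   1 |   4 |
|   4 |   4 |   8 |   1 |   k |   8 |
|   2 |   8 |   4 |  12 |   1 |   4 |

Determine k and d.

k = 3, d = 8

Rows 1 and 7 each multiply to 3072, so every row has product 3072.
Row 6: 4×4×8×1×8 = 1024, so the missing entry is 3072 ÷ 1024 = 3.
Row 4: 1×6×8×8×1 = 384, so the missing entry is 3072 ÷ 384 = 8.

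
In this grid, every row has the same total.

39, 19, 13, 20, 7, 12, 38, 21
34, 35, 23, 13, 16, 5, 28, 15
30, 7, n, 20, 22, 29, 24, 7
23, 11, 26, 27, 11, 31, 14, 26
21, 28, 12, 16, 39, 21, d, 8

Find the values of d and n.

d = 24, n = 30

Row 1 sums to 169 and so does row 2; that's the common total.
In row 5 the known cells total 145, leaving 169 − 145 = 24.
In row 3 the known cells total 139, leaving 169 − 139 = 30.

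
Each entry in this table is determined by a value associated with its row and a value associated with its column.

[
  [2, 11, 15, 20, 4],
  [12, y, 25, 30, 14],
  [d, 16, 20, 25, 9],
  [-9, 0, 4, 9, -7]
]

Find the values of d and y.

d = 7, y = 21

The difference between any two rows is the same in every column — this is an addition table with the headers hidden.
Row 3 minus row 1 is 20 − 15 = 5, so its entry in column 1 is 2 + 5 = 7.
Row 2 minus row 1 is 25 − 15 = 10, so its entry in column 2 is 11 + 10 = 21.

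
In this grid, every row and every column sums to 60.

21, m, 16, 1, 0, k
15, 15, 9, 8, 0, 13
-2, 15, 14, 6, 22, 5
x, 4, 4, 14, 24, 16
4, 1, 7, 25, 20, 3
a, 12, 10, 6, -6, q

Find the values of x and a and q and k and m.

The known cells in column 2 total 47, leaving 60 − 47 = 13 for the blank.
The known cells in row 4 total 62, leaving 60 − 62 = -2 for the blank.
The known cells in column 1 total 36, leaving 60 − 36 = 24 for the blank.
The known cells in row 6 total 46, leaving 60 − 46 = 14 for the blank.
The known cells in row 1 total 51, leaving 60 − 51 = 9 for the blank.

x = -2, a = 24, q = 14, k = 9, m = 13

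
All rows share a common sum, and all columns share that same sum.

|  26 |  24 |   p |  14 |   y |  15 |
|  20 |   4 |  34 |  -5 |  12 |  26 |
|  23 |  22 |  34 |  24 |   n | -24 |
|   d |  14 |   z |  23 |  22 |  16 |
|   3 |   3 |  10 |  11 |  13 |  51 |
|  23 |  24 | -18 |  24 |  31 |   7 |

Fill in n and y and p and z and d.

Rows 2 and 5 both sum to 91, so that's the common total.
The known cells in row 3 total 79, leaving 91 − 79 = 12 for the blank.
The known cells in column 5 total 90, leaving 91 − 90 = 1 for the blank.
The known cells in column 1 total 95, leaving 91 − 95 = -4 for the blank.
The known cells in row 1 total 80, leaving 91 − 80 = 11 for the blank.
The known cells in row 4 total 71, leaving 91 − 71 = 20 for the blank.

n = 12, y = 1, p = 11, z = 20, d = -4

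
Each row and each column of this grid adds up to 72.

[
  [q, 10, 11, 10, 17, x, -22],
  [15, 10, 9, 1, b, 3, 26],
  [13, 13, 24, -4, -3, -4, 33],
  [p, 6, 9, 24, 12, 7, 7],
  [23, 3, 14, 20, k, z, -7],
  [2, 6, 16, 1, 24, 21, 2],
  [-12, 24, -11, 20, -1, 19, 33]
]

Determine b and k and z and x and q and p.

b = 8, k = 15, z = 4, x = 22, q = 24, p = 7

Row 2: 15 + 10 + 9 + 1 + 3 + 26 = 64, so its missing entry is 72 − 64 = 8.
Column 5: 17 + 8 − 3 + 12 + 24 − 1 = 57, so its missing entry is 72 − 57 = 15.
Row 4: 6 + 9 + 24 + 12 + 7 + 7 = 65, so its missing entry is 72 − 65 = 7.
Column 1: 15 + 13 + 7 + 23 + 2 − 12 = 48, so its missing entry is 72 − 48 = 24.
Row 5: 23 + 3 + 14 + 20 + 15 − 7 = 68, so its missing entry is 72 − 68 = 4.
Row 1: 24 + 10 + 11 + 10 + 17 − 22 = 50, so its missing entry is 72 − 50 = 22.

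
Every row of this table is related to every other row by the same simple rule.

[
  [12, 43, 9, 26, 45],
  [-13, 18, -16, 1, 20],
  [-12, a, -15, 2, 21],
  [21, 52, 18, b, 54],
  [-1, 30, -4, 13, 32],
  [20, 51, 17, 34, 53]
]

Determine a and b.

a = 19, b = 35

The difference between any two rows is the same in every column — this is an addition table with the headers hidden.
Row 3 minus row 1 is 21 − 45 = -24, so its entry in column 2 is 43 + (-24) = 19.
Row 4 minus row 1 is 54 − 45 = 9, so its entry in column 4 is 26 + 9 = 35.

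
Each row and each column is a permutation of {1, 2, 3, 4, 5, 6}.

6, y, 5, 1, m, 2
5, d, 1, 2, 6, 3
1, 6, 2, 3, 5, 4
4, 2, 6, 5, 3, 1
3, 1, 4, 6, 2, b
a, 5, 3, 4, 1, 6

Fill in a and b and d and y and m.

a = 2, b = 5, d = 4, y = 3, m = 4

At (row 1, col 5): column 5 already has {1, 2, 3, 5, 6}, so the value is 4.
For row 1, column 2: row 1 already has {1, 2, 4, 5, 6}; that leaves 3.
For row 2, column 2: row 2 already has {1, 2, 3, 5, 6}; that leaves 4.
For row 5, column 6: row 5 already has {1, 2, 3, 4, 6}; that leaves 5.
At (row 6, col 1): row 6 already has {1, 3, 4, 5, 6}, so the value is 2.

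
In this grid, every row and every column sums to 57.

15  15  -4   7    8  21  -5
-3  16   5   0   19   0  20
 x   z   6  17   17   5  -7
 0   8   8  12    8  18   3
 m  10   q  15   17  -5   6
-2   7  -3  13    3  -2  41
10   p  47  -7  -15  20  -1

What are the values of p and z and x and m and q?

Row 7: 10 + 47 − 7 − 15 + 20 − 1 = 54, so its missing entry is 57 − 54 = 3.
Column 2: 15 + 16 + 8 + 10 + 7 + 3 = 59, so its missing entry is 57 − 59 = -2.
Row 3: -2 + 6 + 17 + 17 + 5 − 7 = 36, so its missing entry is 57 − 36 = 21.
Column 1: 15 − 3 + 21 + 0 − 2 + 10 = 41, so its missing entry is 57 − 41 = 16.
Row 5: 16 + 10 + 15 + 17 − 5 + 6 = 59, so its missing entry is 57 − 59 = -2.

p = 3, z = -2, x = 21, m = 16, q = -2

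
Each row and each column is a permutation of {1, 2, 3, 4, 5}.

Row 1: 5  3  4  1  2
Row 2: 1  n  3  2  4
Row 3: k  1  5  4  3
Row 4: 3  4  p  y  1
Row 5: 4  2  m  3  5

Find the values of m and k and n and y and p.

For row 2, column 2: row 2 already has {1, 2, 3, 4}; that leaves 5.
For row 3, column 1: row 3 already has {1, 3, 4, 5}; that leaves 2.
For row 5, column 3: row 5 already has {2, 3, 4, 5}; that leaves 1.
Cell (4,4): column 4 already has {1, 2, 3, 4} → 5.
Cell (4,3): row 4 already has {1, 3, 4, 5} → 2.

m = 1, k = 2, n = 5, y = 5, p = 2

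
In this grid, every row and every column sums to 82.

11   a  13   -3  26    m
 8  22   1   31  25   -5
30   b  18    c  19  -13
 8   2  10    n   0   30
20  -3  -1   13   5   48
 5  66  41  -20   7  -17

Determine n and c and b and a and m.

Row 4: 8 + 2 + 10 + 0 + 30 = 50, so its missing entry is 82 − 50 = 32.
Column 4: -3 + 31 + 32 + 13 − 20 = 53, so its missing entry is 82 − 53 = 29.
Row 3: 30 + 18 + 29 + 19 − 13 = 83, so its missing entry is 82 − 83 = -1.
Column 2: 22 − 1 + 2 − 3 + 66 = 86, so its missing entry is 82 − 86 = -4.
Row 1: 11 − 4 + 13 − 3 + 26 = 43, so its missing entry is 82 − 43 = 39.

n = 32, c = 29, b = -1, a = -4, m = 39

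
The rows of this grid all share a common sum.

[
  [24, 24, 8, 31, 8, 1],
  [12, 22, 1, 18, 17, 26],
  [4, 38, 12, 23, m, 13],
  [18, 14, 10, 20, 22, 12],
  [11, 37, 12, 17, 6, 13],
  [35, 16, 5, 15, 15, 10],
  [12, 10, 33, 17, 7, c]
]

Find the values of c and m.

Row 2 sums to 96 and so does row 6; that's the common total.
In row 7 the known cells total 79, leaving 96 − 79 = 17.
In row 3 the known cells total 90, leaving 96 − 90 = 6.

c = 17, m = 6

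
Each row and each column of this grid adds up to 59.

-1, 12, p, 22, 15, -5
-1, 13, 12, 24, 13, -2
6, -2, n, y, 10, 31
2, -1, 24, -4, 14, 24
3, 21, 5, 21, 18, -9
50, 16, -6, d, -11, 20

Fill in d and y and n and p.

Row 6: 50 + 16 − 6 − 11 + 20 = 69, so its missing entry is 59 − 69 = -10.
Row 1: -1 + 12 + 22 + 15 − 5 = 43, so its missing entry is 59 − 43 = 16.
Column 4: 22 + 24 − 4 + 21 − 10 = 53, so its missing entry is 59 − 53 = 6.
Row 3: 6 − 2 + 6 + 10 + 31 = 51, so its missing entry is 59 − 51 = 8.

d = -10, y = 6, n = 8, p = 16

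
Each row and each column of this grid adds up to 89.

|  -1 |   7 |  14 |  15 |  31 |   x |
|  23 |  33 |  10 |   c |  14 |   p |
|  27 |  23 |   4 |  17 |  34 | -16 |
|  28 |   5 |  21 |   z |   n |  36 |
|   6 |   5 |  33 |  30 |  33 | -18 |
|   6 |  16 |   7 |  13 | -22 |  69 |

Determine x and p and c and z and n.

Column 5 has 31 + 14 + 34 + 33 − 22 = 90; the blank must be 89 − 90 = -1.
Row 4 has 28 + 5 + 21 − 1 + 36 = 89; the blank must be 89 − 89 = 0.
Row 1 has -1 + 7 + 14 + 15 + 31 = 66; the blank must be 89 − 66 = 23.
Column 6 has 23 − 16 + 36 − 18 + 69 = 94; the blank must be 89 − 94 = -5.
Row 2 has 23 + 33 + 10 + 14 − 5 = 75; the blank must be 89 − 75 = 14.

x = 23, p = -5, c = 14, z = 0, n = -1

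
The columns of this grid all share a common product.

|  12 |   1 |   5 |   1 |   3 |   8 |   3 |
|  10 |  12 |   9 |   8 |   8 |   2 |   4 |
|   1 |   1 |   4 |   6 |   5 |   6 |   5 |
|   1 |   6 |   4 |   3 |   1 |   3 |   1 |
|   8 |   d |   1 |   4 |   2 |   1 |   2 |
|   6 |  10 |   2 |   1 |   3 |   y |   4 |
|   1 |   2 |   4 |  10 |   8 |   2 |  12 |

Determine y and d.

y = 10, d = 4

Columns 3 and 4 each multiply to 5760, so every column has product 5760.
Column 6: 8×2×6×3×1×2 = 576, so the missing entry is 5760 ÷ 576 = 10.
Column 2: 1×12×1×6×10×2 = 1440, so the missing entry is 5760 ÷ 1440 = 4.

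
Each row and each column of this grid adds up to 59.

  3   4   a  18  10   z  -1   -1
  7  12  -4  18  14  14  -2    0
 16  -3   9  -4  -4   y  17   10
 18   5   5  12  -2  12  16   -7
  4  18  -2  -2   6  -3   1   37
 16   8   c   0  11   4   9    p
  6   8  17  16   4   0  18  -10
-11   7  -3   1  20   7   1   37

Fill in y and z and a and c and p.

y = 18, z = 7, a = 19, c = 18, p = -7

The known cells in column 8 total 66, leaving 59 − 66 = -7 for the blank.
The known cells in row 3 total 41, leaving 59 − 41 = 18 for the blank.
The known cells in column 6 total 52, leaving 59 − 52 = 7 for the blank.
The known cells in row 1 total 40, leaving 59 − 40 = 19 for the blank.
The known cells in row 6 total 41, leaving 59 − 41 = 18 for the blank.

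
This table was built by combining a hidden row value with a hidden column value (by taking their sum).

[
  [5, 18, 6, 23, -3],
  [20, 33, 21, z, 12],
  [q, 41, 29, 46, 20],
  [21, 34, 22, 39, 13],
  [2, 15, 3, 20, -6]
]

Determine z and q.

The difference between any two rows is the same in every column — this is an addition table with the headers hidden.
Row 2 minus row 1 is 33 − 18 = 15, so its entry in column 4 is 23 + 15 = 38.
Row 3 minus row 1 is 41 − 18 = 23, so its entry in column 1 is 5 + 23 = 28.

z = 38, q = 28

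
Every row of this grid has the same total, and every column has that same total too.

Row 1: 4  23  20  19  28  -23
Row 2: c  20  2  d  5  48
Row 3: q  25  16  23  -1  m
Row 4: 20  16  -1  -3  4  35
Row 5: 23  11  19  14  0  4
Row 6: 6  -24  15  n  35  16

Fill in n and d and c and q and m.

Rows 1 and 4 both sum to 71, so that's the common total.
Row 6: 6 − 24 + 15 + 35 + 16 = 48, so its missing entry is 71 − 48 = 23.
Column 6: -23 + 48 + 35 + 4 + 16 = 80, so its missing entry is 71 − 80 = -9.
Row 3: 25 + 16 + 23 − 1 − 9 = 54, so its missing entry is 71 − 54 = 17.
Column 1: 4 + 17 + 20 + 23 + 6 = 70, so its missing entry is 71 − 70 = 1.
Row 2: 1 + 20 + 2 + 5 + 48 = 76, so its missing entry is 71 − 76 = -5.

n = 23, d = -5, c = 1, q = 17, m = -9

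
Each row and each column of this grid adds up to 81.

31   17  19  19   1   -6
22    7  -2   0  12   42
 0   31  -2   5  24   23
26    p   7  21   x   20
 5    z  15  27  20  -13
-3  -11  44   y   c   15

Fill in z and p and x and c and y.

Column 4 has 19 + 0 + 5 + 21 + 27 = 72; the blank must be 81 − 72 = 9.
Row 6 has -3 − 11 + 44 + 9 + 15 = 54; the blank must be 81 − 54 = 27.
Column 5 has 1 + 12 + 24 + 20 + 27 = 84; the blank must be 81 − 84 = -3.
Row 4 has 26 + 7 + 21 − 3 + 20 = 71; the blank must be 81 − 71 = 10.
Row 5 has 5 + 15 + 27 + 20 − 13 = 54; the blank must be 81 − 54 = 27.

z = 27, p = 10, x = -3, c = 27, y = 9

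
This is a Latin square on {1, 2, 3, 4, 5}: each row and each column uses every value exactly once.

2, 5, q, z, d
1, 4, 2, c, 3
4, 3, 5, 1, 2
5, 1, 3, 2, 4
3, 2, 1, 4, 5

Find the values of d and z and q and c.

Cell (2,4): row 2 already has {1, 2, 3, 4} → 5.
At (row 1, col 3): column 3 already has {1, 2, 3, 5}, so the value is 4.
At (row 1, col 4): column 4 already has {1, 2, 4, 5}, so the value is 3.
At (row 1, col 5): row 1 already has {2, 3, 4, 5}, so the value is 1.

d = 1, z = 3, q = 4, c = 5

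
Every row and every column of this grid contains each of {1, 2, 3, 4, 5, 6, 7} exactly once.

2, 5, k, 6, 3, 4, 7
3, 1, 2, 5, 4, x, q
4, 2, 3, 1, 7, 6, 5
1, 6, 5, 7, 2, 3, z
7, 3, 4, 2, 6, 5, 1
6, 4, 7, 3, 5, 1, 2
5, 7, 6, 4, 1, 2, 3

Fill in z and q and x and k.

z = 4, q = 6, x = 7, k = 1

For row 1, column 3: row 1 already has {2, 3, 4, 5, 6, 7}; that leaves 1.
For row 4, column 7: row 4 already has {1, 2, 3, 5, 6, 7}; that leaves 4.
At (row 2, col 7): column 7 already has {1, 2, 3, 4, 5, 7}, so the value is 6.
Cell (2,6): row 2 already has {1, 2, 3, 4, 5, 6} → 7.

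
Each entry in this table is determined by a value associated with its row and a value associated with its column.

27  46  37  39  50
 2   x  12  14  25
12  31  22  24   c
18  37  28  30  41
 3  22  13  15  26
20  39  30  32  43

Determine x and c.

x = 21, c = 35

The difference between any two rows is the same in every column — this is an addition table with the headers hidden.
Row 2 minus row 1 is 14 − 39 = -25, so its entry in column 2 is 46 + (-25) = 21.
Row 3 minus row 1 is 24 − 39 = -15, so its entry in column 5 is 50 + (-15) = 35.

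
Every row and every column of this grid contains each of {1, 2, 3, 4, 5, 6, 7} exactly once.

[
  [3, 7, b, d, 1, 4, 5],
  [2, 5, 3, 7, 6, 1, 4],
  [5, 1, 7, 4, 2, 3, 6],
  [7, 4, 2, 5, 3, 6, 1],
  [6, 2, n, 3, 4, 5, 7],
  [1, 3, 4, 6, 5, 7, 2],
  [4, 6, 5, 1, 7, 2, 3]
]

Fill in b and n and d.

For row 1, column 4: column 4 already has {1, 3, 4, 5, 6, 7}; that leaves 2.
For row 1, column 3: row 1 already has {1, 2, 3, 4, 5, 7}; that leaves 6.
For row 5, column 3: row 5 already has {2, 3, 4, 5, 6, 7}; that leaves 1.

b = 6, n = 1, d = 2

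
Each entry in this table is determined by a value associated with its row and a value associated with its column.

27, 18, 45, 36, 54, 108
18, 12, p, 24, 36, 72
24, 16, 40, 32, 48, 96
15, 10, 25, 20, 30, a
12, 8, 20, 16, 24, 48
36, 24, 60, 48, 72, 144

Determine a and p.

Each row is a constant multiple of every other row — this is a multiplication table with the headers hidden.
Row 4 is 30/54 = 5/9 times row 1, so its entry in column 6 is 108 × 5/9 = 60.
Row 2 is 36/54 = 2/3 times row 1, so its entry in column 3 is 45 × 2/3 = 30.

a = 60, p = 30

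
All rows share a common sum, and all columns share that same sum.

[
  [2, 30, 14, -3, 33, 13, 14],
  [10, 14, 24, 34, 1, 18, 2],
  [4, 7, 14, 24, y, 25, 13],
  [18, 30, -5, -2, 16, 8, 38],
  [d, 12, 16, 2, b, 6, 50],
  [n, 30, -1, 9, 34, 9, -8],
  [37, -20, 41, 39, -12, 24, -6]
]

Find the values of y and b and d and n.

Rows 1 and 2 both sum to 103, so that's the common total.
Row 3 has 4 + 7 + 14 + 24 + 25 + 13 = 87; the blank must be 103 − 87 = 16.
Column 5 has 33 + 1 + 16 + 16 + 34 − 12 = 88; the blank must be 103 − 88 = 15.
Row 5 has 12 + 16 + 2 + 15 + 6 + 50 = 101; the blank must be 103 − 101 = 2.
Row 6 has 30 − 1 + 9 + 34 + 9 − 8 = 73; the blank must be 103 − 73 = 30.

y = 16, b = 15, d = 2, n = 30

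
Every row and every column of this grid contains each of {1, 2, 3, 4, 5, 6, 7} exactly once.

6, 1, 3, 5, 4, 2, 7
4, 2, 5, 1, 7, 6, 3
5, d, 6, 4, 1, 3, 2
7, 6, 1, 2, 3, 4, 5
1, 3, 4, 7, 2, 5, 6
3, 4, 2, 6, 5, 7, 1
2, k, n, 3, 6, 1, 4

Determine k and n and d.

k = 5, n = 7, d = 7

At (row 7, col 3): column 3 already has {1, 2, 3, 4, 5, 6}, so the value is 7.
Cell (7,2): row 7 already has {1, 2, 3, 4, 6, 7} → 5.
At (row 3, col 2): row 3 already has {1, 2, 3, 4, 5, 6}, so the value is 7.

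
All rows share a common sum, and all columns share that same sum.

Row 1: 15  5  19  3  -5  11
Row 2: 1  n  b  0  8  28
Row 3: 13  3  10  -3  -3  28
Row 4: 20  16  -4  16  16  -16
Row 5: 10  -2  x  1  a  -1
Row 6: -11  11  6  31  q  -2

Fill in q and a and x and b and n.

Rows 1 and 3 both sum to 48, so that's the common total.
Row 6 has -11 + 11 + 6 + 31 − 2 = 35; the blank must be 48 − 35 = 13.
Column 5 has -5 + 8 − 3 + 16 + 13 = 29; the blank must be 48 − 29 = 19.
Column 2 has 5 + 3 + 16 − 2 + 11 = 33; the blank must be 48 − 33 = 15.
Row 2 has 1 + 15 + 0 + 8 + 28 = 52; the blank must be 48 − 52 = -4.
Row 5 has 10 − 2 + 1 + 19 − 1 = 27; the blank must be 48 − 27 = 21.

q = 13, a = 19, x = 21, b = -4, n = 15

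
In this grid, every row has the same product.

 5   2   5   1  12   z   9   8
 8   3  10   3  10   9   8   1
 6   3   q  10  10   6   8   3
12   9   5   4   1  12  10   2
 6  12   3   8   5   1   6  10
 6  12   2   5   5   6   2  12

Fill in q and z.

Rows 2 and 6 each multiply to 518400, so every row has product 518400.
Row 3: 6×3×10×10×6×8×3 = 259200, so the missing entry is 518400 ÷ 259200 = 2.
Row 1: 5×2×5×1×12×9×8 = 43200, so the missing entry is 518400 ÷ 43200 = 12.

q = 2, z = 12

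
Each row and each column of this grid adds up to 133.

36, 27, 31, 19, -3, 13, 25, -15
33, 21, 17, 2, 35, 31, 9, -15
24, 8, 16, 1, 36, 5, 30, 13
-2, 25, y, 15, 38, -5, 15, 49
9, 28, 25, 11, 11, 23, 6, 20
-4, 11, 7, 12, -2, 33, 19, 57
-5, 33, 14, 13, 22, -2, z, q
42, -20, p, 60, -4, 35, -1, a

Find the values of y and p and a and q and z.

y = -2, p = 25, a = -4, q = 28, z = 30

Column 7: 25 + 9 + 30 + 15 + 6 + 19 − 1 = 103, so its missing entry is 133 − 103 = 30.
Row 7: -5 + 33 + 14 + 13 + 22 − 2 + 30 = 105, so its missing entry is 133 − 105 = 28.
Column 8: -15 − 15 + 13 + 49 + 20 + 57 + 28 = 137, so its missing entry is 133 − 137 = -4.
Row 8: 42 − 20 + 60 − 4 + 35 − 1 − 4 = 108, so its missing entry is 133 − 108 = 25.
Row 4: -2 + 25 + 15 + 38 − 5 + 15 + 49 = 135, so its missing entry is 133 − 135 = -2.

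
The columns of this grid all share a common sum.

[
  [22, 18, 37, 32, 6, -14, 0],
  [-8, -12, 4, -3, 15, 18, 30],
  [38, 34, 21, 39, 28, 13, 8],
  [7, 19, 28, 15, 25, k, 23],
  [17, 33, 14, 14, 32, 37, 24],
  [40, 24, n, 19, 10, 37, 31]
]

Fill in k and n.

k = 25, n = 12

Columns 2 and 5 both add up to 116, so every column sums to 116.
Column 6: -14 + 18 + 13 + 37 + 37 = 91, so the missing entry is 116 − 91 = 25.
Column 3: 37 + 4 + 21 + 28 + 14 = 104, so the missing entry is 116 − 104 = 12.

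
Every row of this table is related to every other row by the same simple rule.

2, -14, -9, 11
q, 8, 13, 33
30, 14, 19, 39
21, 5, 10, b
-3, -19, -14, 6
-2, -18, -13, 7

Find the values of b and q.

The difference between any two rows is the same in every column — this is an addition table with the headers hidden.
Row 4 minus row 1 is 10 − (-9) = 19, so its entry in column 4 is 11 + 19 = 30.
Row 2 minus row 1 is 13 − (-9) = 22, so its entry in column 1 is 2 + 22 = 24.

b = 30, q = 24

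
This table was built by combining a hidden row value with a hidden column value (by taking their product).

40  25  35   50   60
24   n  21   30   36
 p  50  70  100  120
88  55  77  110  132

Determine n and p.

Each row is a constant multiple of every other row — this is a multiplication table with the headers hidden.
Row 2 is 21/35 = 3/5 times row 1, so its entry in column 2 is 25 × 3/5 = 15.
Row 3 is 70/35 = 2/1 times row 1, so its entry in column 1 is 40 × 2/1 = 80.

n = 15, p = 80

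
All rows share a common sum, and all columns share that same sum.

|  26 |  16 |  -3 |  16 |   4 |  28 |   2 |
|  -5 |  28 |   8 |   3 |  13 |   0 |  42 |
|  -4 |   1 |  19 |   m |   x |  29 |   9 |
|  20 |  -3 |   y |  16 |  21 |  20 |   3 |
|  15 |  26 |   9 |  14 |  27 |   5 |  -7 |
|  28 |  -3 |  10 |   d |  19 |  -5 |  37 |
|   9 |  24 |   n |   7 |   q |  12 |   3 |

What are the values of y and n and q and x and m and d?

Rows 1 and 2 both sum to 89, so that's the common total.
Row 6: 28 − 3 + 10 + 19 − 5 + 37 = 86, so its missing entry is 89 − 86 = 3.
Column 4: 16 + 3 + 16 + 14 + 3 + 7 = 59, so its missing entry is 89 − 59 = 30.
Row 3: -4 + 1 + 19 + 30 + 29 + 9 = 84, so its missing entry is 89 − 84 = 5.
Column 5: 4 + 13 + 5 + 21 + 27 + 19 = 89, so its missing entry is 89 − 89 = 0.
Row 7: 9 + 24 + 7 + 0 + 12 + 3 = 55, so its missing entry is 89 − 55 = 34.
Row 4: 20 − 3 + 16 + 21 + 20 + 3 = 77, so its missing entry is 89 − 77 = 12.

y = 12, n = 34, q = 0, x = 5, m = 30, d = 3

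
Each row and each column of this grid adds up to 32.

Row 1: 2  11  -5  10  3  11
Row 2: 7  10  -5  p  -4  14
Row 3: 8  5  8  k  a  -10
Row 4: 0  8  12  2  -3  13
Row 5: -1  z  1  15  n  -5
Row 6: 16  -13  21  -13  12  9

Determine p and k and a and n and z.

The known cells in column 2 total 21, leaving 32 − 21 = 11 for the blank.
The known cells in row 5 total 21, leaving 32 − 21 = 11 for the blank.
The known cells in column 5 total 19, leaving 32 − 19 = 13 for the blank.
The known cells in row 3 total 24, leaving 32 − 24 = 8 for the blank.
The known cells in row 2 total 22, leaving 32 − 22 = 10 for the blank.

p = 10, k = 8, a = 13, n = 11, z = 11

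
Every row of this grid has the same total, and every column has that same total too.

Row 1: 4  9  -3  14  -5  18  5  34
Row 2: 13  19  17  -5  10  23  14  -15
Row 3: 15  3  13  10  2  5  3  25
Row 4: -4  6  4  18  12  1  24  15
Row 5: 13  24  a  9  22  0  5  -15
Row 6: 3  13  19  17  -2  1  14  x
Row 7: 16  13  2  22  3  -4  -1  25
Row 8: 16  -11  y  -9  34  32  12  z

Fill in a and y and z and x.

Rows 1 and 2 both sum to 76, so that's the common total.
The known cells in row 6 total 65, leaving 76 − 65 = 11 for the blank.
The known cells in column 8 total 80, leaving 76 − 80 = -4 for the blank.
The known cells in row 8 total 70, leaving 76 − 70 = 6 for the blank.
The known cells in row 5 total 58, leaving 76 − 58 = 18 for the blank.

a = 18, y = 6, z = -4, x = 11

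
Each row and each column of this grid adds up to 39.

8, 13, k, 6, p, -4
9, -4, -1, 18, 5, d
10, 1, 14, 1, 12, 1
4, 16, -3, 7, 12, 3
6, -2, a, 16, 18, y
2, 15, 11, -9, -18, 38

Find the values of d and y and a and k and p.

The known cells in column 5 total 29, leaving 39 − 29 = 10 for the blank.
The known cells in row 2 total 27, leaving 39 − 27 = 12 for the blank.
The known cells in row 1 total 33, leaving 39 − 33 = 6 for the blank.
The known cells in column 3 total 27, leaving 39 − 27 = 12 for the blank.
The known cells in row 5 total 50, leaving 39 − 50 = -11 for the blank.

d = 12, y = -11, a = 12, k = 6, p = 10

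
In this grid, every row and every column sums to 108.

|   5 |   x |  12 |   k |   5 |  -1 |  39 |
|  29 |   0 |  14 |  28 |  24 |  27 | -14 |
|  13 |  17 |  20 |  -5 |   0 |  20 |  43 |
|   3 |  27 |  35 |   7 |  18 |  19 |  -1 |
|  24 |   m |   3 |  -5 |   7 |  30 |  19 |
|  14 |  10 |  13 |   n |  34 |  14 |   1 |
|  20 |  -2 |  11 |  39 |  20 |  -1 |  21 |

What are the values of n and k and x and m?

The known cells in row 6 total 86, leaving 108 − 86 = 22 for the blank.
The known cells in column 4 total 86, leaving 108 − 86 = 22 for the blank.
The known cells in row 5 total 78, leaving 108 − 78 = 30 for the blank.
The known cells in row 1 total 82, leaving 108 − 82 = 26 for the blank.

n = 22, k = 22, x = 26, m = 30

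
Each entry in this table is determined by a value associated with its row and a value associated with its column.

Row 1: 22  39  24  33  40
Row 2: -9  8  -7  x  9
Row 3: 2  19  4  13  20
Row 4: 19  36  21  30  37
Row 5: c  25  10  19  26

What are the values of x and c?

x = 2, c = 8

The difference between any two rows is the same in every column — this is an addition table with the headers hidden.
Row 2 minus row 1 is 8 − 39 = -31, so its entry in column 4 is 33 + (-31) = 2.
Row 5 minus row 1 is 25 − 39 = -14, so its entry in column 1 is 22 + (-14) = 8.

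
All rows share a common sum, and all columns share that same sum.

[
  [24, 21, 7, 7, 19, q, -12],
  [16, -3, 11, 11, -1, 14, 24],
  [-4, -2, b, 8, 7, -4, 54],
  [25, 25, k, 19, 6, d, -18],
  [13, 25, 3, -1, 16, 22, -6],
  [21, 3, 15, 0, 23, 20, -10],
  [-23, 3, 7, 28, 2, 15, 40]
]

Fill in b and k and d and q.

b = 13, k = 16, d = -1, q = 6

Rows 2 and 5 both sum to 72, so that's the common total.
The known cells in row 1 total 66, leaving 72 − 66 = 6 for the blank.
The known cells in column 6 total 73, leaving 72 − 73 = -1 for the blank.
The known cells in row 4 total 56, leaving 72 − 56 = 16 for the blank.
The known cells in row 3 total 59, leaving 72 − 59 = 13 for the blank.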